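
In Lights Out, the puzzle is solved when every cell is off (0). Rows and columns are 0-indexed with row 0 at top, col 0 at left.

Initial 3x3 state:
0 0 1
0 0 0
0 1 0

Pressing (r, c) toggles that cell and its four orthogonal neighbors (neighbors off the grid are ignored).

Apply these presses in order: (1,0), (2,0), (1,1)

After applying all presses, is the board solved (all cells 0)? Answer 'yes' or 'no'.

After press 1 at (1,0):
1 0 1
1 1 0
1 1 0

After press 2 at (2,0):
1 0 1
0 1 0
0 0 0

After press 3 at (1,1):
1 1 1
1 0 1
0 1 0

Lights still on: 6

Answer: no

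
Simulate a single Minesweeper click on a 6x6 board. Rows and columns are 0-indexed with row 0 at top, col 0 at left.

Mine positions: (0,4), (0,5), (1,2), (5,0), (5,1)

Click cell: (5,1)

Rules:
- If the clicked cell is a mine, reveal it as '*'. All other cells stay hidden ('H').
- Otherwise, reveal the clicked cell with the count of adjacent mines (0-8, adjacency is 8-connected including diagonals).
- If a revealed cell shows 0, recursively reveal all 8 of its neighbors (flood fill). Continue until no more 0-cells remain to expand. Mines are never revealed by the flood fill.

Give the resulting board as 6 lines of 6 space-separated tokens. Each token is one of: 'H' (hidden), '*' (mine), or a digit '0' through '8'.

H H H H H H
H H H H H H
H H H H H H
H H H H H H
H H H H H H
H * H H H H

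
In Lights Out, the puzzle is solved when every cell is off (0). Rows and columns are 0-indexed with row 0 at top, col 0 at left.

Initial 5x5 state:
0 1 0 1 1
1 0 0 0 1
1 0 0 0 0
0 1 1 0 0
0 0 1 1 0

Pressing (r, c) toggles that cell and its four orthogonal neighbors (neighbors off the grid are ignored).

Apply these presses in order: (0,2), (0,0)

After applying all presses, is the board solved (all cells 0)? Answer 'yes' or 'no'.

Answer: no

Derivation:
After press 1 at (0,2):
0 0 1 0 1
1 0 1 0 1
1 0 0 0 0
0 1 1 0 0
0 0 1 1 0

After press 2 at (0,0):
1 1 1 0 1
0 0 1 0 1
1 0 0 0 0
0 1 1 0 0
0 0 1 1 0

Lights still on: 11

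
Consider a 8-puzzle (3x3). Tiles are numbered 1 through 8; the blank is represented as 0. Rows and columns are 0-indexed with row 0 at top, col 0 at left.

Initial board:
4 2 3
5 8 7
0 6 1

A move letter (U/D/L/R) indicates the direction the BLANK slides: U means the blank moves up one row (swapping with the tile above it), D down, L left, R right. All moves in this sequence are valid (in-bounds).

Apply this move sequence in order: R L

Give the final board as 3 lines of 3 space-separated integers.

Answer: 4 2 3
5 8 7
0 6 1

Derivation:
After move 1 (R):
4 2 3
5 8 7
6 0 1

After move 2 (L):
4 2 3
5 8 7
0 6 1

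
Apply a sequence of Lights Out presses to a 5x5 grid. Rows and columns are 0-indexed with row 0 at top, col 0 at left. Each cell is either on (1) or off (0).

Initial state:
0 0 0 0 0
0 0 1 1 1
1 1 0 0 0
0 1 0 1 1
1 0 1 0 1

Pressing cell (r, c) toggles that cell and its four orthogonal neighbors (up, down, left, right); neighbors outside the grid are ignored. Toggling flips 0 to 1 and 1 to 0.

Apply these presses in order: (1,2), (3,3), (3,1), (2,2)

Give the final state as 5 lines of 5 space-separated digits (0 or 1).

After press 1 at (1,2):
0 0 1 0 0
0 1 0 0 1
1 1 1 0 0
0 1 0 1 1
1 0 1 0 1

After press 2 at (3,3):
0 0 1 0 0
0 1 0 0 1
1 1 1 1 0
0 1 1 0 0
1 0 1 1 1

After press 3 at (3,1):
0 0 1 0 0
0 1 0 0 1
1 0 1 1 0
1 0 0 0 0
1 1 1 1 1

After press 4 at (2,2):
0 0 1 0 0
0 1 1 0 1
1 1 0 0 0
1 0 1 0 0
1 1 1 1 1

Answer: 0 0 1 0 0
0 1 1 0 1
1 1 0 0 0
1 0 1 0 0
1 1 1 1 1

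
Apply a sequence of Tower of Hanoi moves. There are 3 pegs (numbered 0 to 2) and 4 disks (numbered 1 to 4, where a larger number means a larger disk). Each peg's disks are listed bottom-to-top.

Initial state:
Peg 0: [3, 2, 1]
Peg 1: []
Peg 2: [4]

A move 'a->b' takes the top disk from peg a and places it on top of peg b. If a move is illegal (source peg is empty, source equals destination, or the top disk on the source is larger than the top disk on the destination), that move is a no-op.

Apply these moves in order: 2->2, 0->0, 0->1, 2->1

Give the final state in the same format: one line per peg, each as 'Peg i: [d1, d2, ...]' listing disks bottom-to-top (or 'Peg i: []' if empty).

After move 1 (2->2):
Peg 0: [3, 2, 1]
Peg 1: []
Peg 2: [4]

After move 2 (0->0):
Peg 0: [3, 2, 1]
Peg 1: []
Peg 2: [4]

After move 3 (0->1):
Peg 0: [3, 2]
Peg 1: [1]
Peg 2: [4]

After move 4 (2->1):
Peg 0: [3, 2]
Peg 1: [1]
Peg 2: [4]

Answer: Peg 0: [3, 2]
Peg 1: [1]
Peg 2: [4]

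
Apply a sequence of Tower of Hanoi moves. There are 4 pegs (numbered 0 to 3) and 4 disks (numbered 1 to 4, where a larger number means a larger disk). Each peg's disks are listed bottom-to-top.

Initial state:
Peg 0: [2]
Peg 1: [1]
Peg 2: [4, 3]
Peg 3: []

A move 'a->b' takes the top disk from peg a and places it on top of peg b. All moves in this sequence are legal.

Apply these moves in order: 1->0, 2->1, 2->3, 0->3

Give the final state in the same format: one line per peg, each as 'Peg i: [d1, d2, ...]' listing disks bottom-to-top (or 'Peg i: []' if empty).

Answer: Peg 0: [2]
Peg 1: [3]
Peg 2: []
Peg 3: [4, 1]

Derivation:
After move 1 (1->0):
Peg 0: [2, 1]
Peg 1: []
Peg 2: [4, 3]
Peg 3: []

After move 2 (2->1):
Peg 0: [2, 1]
Peg 1: [3]
Peg 2: [4]
Peg 3: []

After move 3 (2->3):
Peg 0: [2, 1]
Peg 1: [3]
Peg 2: []
Peg 3: [4]

After move 4 (0->3):
Peg 0: [2]
Peg 1: [3]
Peg 2: []
Peg 3: [4, 1]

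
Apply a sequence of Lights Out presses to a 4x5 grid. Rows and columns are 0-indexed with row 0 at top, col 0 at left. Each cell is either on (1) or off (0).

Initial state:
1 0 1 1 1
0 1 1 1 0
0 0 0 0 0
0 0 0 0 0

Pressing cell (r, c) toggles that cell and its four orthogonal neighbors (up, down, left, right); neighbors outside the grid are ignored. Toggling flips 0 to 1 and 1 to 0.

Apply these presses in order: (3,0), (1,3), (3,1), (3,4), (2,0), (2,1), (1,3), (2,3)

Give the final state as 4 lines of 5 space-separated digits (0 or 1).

Answer: 1 0 1 1 1
1 0 1 0 0
1 1 0 1 0
1 1 1 0 1

Derivation:
After press 1 at (3,0):
1 0 1 1 1
0 1 1 1 0
1 0 0 0 0
1 1 0 0 0

After press 2 at (1,3):
1 0 1 0 1
0 1 0 0 1
1 0 0 1 0
1 1 0 0 0

After press 3 at (3,1):
1 0 1 0 1
0 1 0 0 1
1 1 0 1 0
0 0 1 0 0

After press 4 at (3,4):
1 0 1 0 1
0 1 0 0 1
1 1 0 1 1
0 0 1 1 1

After press 5 at (2,0):
1 0 1 0 1
1 1 0 0 1
0 0 0 1 1
1 0 1 1 1

After press 6 at (2,1):
1 0 1 0 1
1 0 0 0 1
1 1 1 1 1
1 1 1 1 1

After press 7 at (1,3):
1 0 1 1 1
1 0 1 1 0
1 1 1 0 1
1 1 1 1 1

After press 8 at (2,3):
1 0 1 1 1
1 0 1 0 0
1 1 0 1 0
1 1 1 0 1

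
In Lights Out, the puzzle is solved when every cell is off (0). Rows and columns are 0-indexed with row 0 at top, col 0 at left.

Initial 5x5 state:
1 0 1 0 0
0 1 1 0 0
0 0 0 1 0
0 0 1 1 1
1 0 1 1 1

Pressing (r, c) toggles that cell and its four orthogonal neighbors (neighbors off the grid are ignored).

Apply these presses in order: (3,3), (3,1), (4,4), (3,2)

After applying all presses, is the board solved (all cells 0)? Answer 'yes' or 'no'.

After press 1 at (3,3):
1 0 1 0 0
0 1 1 0 0
0 0 0 0 0
0 0 0 0 0
1 0 1 0 1

After press 2 at (3,1):
1 0 1 0 0
0 1 1 0 0
0 1 0 0 0
1 1 1 0 0
1 1 1 0 1

After press 3 at (4,4):
1 0 1 0 0
0 1 1 0 0
0 1 0 0 0
1 1 1 0 1
1 1 1 1 0

After press 4 at (3,2):
1 0 1 0 0
0 1 1 0 0
0 1 1 0 0
1 0 0 1 1
1 1 0 1 0

Lights still on: 12

Answer: no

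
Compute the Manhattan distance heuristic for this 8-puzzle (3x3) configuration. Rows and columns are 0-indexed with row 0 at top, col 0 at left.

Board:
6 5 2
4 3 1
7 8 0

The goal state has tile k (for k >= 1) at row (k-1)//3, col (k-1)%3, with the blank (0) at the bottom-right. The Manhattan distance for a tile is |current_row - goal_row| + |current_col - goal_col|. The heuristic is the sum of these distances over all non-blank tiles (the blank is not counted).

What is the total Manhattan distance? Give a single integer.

Answer: 10

Derivation:
Tile 6: (0,0)->(1,2) = 3
Tile 5: (0,1)->(1,1) = 1
Tile 2: (0,2)->(0,1) = 1
Tile 4: (1,0)->(1,0) = 0
Tile 3: (1,1)->(0,2) = 2
Tile 1: (1,2)->(0,0) = 3
Tile 7: (2,0)->(2,0) = 0
Tile 8: (2,1)->(2,1) = 0
Sum: 3 + 1 + 1 + 0 + 2 + 3 + 0 + 0 = 10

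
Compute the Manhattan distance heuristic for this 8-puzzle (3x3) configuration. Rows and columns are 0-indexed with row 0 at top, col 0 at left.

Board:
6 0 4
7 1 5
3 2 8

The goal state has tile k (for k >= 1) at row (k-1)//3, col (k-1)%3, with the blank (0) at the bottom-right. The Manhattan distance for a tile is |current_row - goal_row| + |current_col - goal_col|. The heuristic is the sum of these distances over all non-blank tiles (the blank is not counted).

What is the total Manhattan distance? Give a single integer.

Answer: 17

Derivation:
Tile 6: at (0,0), goal (1,2), distance |0-1|+|0-2| = 3
Tile 4: at (0,2), goal (1,0), distance |0-1|+|2-0| = 3
Tile 7: at (1,0), goal (2,0), distance |1-2|+|0-0| = 1
Tile 1: at (1,1), goal (0,0), distance |1-0|+|1-0| = 2
Tile 5: at (1,2), goal (1,1), distance |1-1|+|2-1| = 1
Tile 3: at (2,0), goal (0,2), distance |2-0|+|0-2| = 4
Tile 2: at (2,1), goal (0,1), distance |2-0|+|1-1| = 2
Tile 8: at (2,2), goal (2,1), distance |2-2|+|2-1| = 1
Sum: 3 + 3 + 1 + 2 + 1 + 4 + 2 + 1 = 17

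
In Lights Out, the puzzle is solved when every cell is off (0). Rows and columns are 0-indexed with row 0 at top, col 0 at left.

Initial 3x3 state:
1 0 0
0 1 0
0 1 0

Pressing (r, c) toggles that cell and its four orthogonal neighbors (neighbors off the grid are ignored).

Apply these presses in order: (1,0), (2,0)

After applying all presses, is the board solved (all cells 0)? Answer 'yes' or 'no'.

Answer: yes

Derivation:
After press 1 at (1,0):
0 0 0
1 0 0
1 1 0

After press 2 at (2,0):
0 0 0
0 0 0
0 0 0

Lights still on: 0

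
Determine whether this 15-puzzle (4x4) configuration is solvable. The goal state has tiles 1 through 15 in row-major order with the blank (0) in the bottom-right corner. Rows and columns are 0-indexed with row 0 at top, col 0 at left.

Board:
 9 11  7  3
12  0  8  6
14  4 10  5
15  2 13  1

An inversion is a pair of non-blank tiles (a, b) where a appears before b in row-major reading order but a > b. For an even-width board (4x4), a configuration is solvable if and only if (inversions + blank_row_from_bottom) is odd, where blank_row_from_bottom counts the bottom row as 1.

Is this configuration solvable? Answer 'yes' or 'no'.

Answer: no

Derivation:
Inversions: 59
Blank is in row 1 (0-indexed from top), which is row 3 counting from the bottom (bottom = 1).
59 + 3 = 62, which is even, so the puzzle is not solvable.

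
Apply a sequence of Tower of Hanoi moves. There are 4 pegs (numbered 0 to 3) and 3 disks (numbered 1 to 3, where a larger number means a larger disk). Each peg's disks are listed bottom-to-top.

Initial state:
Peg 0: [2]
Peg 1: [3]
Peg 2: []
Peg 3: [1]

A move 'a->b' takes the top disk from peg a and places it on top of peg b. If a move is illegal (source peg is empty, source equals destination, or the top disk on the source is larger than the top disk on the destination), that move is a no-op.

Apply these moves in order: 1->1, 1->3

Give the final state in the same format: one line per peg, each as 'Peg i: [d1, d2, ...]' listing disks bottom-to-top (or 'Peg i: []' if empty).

After move 1 (1->1):
Peg 0: [2]
Peg 1: [3]
Peg 2: []
Peg 3: [1]

After move 2 (1->3):
Peg 0: [2]
Peg 1: [3]
Peg 2: []
Peg 3: [1]

Answer: Peg 0: [2]
Peg 1: [3]
Peg 2: []
Peg 3: [1]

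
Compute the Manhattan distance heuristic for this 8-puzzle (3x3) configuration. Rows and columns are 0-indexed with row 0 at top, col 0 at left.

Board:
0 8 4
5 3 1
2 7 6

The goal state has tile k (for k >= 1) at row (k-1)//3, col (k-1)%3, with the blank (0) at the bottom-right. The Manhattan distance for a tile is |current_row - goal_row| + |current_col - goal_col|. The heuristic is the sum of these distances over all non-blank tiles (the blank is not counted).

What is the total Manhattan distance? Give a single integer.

Answer: 16

Derivation:
Tile 8: at (0,1), goal (2,1), distance |0-2|+|1-1| = 2
Tile 4: at (0,2), goal (1,0), distance |0-1|+|2-0| = 3
Tile 5: at (1,0), goal (1,1), distance |1-1|+|0-1| = 1
Tile 3: at (1,1), goal (0,2), distance |1-0|+|1-2| = 2
Tile 1: at (1,2), goal (0,0), distance |1-0|+|2-0| = 3
Tile 2: at (2,0), goal (0,1), distance |2-0|+|0-1| = 3
Tile 7: at (2,1), goal (2,0), distance |2-2|+|1-0| = 1
Tile 6: at (2,2), goal (1,2), distance |2-1|+|2-2| = 1
Sum: 2 + 3 + 1 + 2 + 3 + 3 + 1 + 1 = 16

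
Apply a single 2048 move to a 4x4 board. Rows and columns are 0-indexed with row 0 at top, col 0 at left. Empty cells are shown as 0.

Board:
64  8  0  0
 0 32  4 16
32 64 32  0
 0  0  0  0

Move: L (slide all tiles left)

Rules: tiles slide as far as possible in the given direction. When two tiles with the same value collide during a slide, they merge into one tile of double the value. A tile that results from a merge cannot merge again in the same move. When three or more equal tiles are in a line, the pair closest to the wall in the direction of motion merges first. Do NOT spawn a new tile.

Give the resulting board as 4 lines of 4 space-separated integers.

Answer: 64  8  0  0
32  4 16  0
32 64 32  0
 0  0  0  0

Derivation:
Slide left:
row 0: [64, 8, 0, 0] -> [64, 8, 0, 0]
row 1: [0, 32, 4, 16] -> [32, 4, 16, 0]
row 2: [32, 64, 32, 0] -> [32, 64, 32, 0]
row 3: [0, 0, 0, 0] -> [0, 0, 0, 0]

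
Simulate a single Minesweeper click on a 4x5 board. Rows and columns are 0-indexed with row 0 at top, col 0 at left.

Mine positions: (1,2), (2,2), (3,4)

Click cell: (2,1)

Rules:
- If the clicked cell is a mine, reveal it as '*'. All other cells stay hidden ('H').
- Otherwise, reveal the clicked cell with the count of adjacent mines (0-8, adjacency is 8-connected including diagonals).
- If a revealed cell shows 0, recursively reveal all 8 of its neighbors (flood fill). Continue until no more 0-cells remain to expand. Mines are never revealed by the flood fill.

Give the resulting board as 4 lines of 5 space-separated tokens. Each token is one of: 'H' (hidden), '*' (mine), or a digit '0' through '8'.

H H H H H
H H H H H
H 2 H H H
H H H H H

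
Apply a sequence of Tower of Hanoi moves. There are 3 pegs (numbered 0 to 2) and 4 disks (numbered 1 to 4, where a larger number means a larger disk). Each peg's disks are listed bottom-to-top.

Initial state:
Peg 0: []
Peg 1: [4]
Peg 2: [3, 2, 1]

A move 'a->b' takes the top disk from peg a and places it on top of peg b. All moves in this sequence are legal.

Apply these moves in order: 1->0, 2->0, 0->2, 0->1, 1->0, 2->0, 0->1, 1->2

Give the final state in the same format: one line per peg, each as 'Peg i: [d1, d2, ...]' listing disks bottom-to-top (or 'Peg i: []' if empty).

After move 1 (1->0):
Peg 0: [4]
Peg 1: []
Peg 2: [3, 2, 1]

After move 2 (2->0):
Peg 0: [4, 1]
Peg 1: []
Peg 2: [3, 2]

After move 3 (0->2):
Peg 0: [4]
Peg 1: []
Peg 2: [3, 2, 1]

After move 4 (0->1):
Peg 0: []
Peg 1: [4]
Peg 2: [3, 2, 1]

After move 5 (1->0):
Peg 0: [4]
Peg 1: []
Peg 2: [3, 2, 1]

After move 6 (2->0):
Peg 0: [4, 1]
Peg 1: []
Peg 2: [3, 2]

After move 7 (0->1):
Peg 0: [4]
Peg 1: [1]
Peg 2: [3, 2]

After move 8 (1->2):
Peg 0: [4]
Peg 1: []
Peg 2: [3, 2, 1]

Answer: Peg 0: [4]
Peg 1: []
Peg 2: [3, 2, 1]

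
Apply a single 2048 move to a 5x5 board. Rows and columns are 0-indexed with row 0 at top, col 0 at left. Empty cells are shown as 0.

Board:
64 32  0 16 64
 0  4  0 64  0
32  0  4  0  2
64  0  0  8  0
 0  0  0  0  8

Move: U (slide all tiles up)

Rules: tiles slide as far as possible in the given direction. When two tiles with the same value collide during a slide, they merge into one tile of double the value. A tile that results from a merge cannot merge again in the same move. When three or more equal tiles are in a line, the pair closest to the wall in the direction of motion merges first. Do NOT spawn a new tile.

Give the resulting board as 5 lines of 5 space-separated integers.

Slide up:
col 0: [64, 0, 32, 64, 0] -> [64, 32, 64, 0, 0]
col 1: [32, 4, 0, 0, 0] -> [32, 4, 0, 0, 0]
col 2: [0, 0, 4, 0, 0] -> [4, 0, 0, 0, 0]
col 3: [16, 64, 0, 8, 0] -> [16, 64, 8, 0, 0]
col 4: [64, 0, 2, 0, 8] -> [64, 2, 8, 0, 0]

Answer: 64 32  4 16 64
32  4  0 64  2
64  0  0  8  8
 0  0  0  0  0
 0  0  0  0  0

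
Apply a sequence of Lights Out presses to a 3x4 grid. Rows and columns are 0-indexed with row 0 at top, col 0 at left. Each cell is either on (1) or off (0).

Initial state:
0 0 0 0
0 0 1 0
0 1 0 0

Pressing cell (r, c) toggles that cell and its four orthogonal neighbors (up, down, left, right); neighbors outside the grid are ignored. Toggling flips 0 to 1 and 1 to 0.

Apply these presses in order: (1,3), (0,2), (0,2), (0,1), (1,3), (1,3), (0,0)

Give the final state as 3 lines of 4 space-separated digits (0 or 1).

Answer: 0 0 1 1
1 1 0 1
0 1 0 1

Derivation:
After press 1 at (1,3):
0 0 0 1
0 0 0 1
0 1 0 1

After press 2 at (0,2):
0 1 1 0
0 0 1 1
0 1 0 1

After press 3 at (0,2):
0 0 0 1
0 0 0 1
0 1 0 1

After press 4 at (0,1):
1 1 1 1
0 1 0 1
0 1 0 1

After press 5 at (1,3):
1 1 1 0
0 1 1 0
0 1 0 0

After press 6 at (1,3):
1 1 1 1
0 1 0 1
0 1 0 1

After press 7 at (0,0):
0 0 1 1
1 1 0 1
0 1 0 1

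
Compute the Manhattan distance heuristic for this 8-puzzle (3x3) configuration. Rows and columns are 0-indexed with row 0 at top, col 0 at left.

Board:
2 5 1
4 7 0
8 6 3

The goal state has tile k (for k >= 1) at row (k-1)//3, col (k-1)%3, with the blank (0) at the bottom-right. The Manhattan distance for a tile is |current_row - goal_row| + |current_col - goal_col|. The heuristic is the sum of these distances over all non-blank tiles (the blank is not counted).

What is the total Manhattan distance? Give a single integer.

Answer: 11

Derivation:
Tile 2: at (0,0), goal (0,1), distance |0-0|+|0-1| = 1
Tile 5: at (0,1), goal (1,1), distance |0-1|+|1-1| = 1
Tile 1: at (0,2), goal (0,0), distance |0-0|+|2-0| = 2
Tile 4: at (1,0), goal (1,0), distance |1-1|+|0-0| = 0
Tile 7: at (1,1), goal (2,0), distance |1-2|+|1-0| = 2
Tile 8: at (2,0), goal (2,1), distance |2-2|+|0-1| = 1
Tile 6: at (2,1), goal (1,2), distance |2-1|+|1-2| = 2
Tile 3: at (2,2), goal (0,2), distance |2-0|+|2-2| = 2
Sum: 1 + 1 + 2 + 0 + 2 + 1 + 2 + 2 = 11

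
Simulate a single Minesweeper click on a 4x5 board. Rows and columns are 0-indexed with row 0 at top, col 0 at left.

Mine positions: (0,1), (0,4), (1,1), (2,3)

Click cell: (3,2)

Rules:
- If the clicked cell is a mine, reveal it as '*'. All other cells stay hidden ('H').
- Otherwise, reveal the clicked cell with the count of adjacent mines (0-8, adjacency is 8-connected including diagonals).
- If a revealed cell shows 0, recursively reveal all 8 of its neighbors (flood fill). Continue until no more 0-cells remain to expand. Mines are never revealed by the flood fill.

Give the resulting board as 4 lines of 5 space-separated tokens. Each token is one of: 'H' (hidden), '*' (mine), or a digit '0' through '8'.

H H H H H
H H H H H
H H H H H
H H 1 H H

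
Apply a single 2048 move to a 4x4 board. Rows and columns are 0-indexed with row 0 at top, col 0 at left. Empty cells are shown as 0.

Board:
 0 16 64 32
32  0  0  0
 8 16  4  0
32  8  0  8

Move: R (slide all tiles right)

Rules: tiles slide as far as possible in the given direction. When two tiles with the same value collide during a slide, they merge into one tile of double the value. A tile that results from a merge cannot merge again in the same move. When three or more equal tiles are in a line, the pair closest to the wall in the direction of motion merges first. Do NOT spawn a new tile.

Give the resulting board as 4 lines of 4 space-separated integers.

Answer:  0 16 64 32
 0  0  0 32
 0  8 16  4
 0  0 32 16

Derivation:
Slide right:
row 0: [0, 16, 64, 32] -> [0, 16, 64, 32]
row 1: [32, 0, 0, 0] -> [0, 0, 0, 32]
row 2: [8, 16, 4, 0] -> [0, 8, 16, 4]
row 3: [32, 8, 0, 8] -> [0, 0, 32, 16]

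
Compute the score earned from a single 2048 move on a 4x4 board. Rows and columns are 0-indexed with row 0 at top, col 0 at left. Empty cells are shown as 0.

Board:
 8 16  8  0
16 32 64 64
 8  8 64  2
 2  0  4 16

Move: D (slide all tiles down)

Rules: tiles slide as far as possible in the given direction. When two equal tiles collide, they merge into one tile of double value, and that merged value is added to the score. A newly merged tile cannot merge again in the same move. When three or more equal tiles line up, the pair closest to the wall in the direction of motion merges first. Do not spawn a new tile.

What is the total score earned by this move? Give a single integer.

Slide down:
col 0: [8, 16, 8, 2] -> [8, 16, 8, 2]  score +0 (running 0)
col 1: [16, 32, 8, 0] -> [0, 16, 32, 8]  score +0 (running 0)
col 2: [8, 64, 64, 4] -> [0, 8, 128, 4]  score +128 (running 128)
col 3: [0, 64, 2, 16] -> [0, 64, 2, 16]  score +0 (running 128)
Board after move:
  8   0   0   0
 16  16   8  64
  8  32 128   2
  2   8   4  16

Answer: 128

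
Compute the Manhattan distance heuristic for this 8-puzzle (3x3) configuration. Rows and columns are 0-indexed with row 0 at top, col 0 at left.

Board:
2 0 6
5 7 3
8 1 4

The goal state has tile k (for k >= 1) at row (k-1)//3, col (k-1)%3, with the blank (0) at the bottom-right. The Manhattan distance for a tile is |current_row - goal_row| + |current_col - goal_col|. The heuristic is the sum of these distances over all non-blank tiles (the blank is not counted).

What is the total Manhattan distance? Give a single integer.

Answer: 13

Derivation:
Tile 2: (0,0)->(0,1) = 1
Tile 6: (0,2)->(1,2) = 1
Tile 5: (1,0)->(1,1) = 1
Tile 7: (1,1)->(2,0) = 2
Tile 3: (1,2)->(0,2) = 1
Tile 8: (2,0)->(2,1) = 1
Tile 1: (2,1)->(0,0) = 3
Tile 4: (2,2)->(1,0) = 3
Sum: 1 + 1 + 1 + 2 + 1 + 1 + 3 + 3 = 13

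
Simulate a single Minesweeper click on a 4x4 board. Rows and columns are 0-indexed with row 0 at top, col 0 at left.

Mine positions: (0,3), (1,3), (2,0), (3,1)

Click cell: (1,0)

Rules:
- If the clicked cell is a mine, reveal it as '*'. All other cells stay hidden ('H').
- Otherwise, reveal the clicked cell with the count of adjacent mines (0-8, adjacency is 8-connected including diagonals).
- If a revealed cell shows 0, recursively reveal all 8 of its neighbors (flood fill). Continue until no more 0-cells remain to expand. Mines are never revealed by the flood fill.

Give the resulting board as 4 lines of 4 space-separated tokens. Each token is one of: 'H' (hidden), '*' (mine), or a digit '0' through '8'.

H H H H
1 H H H
H H H H
H H H H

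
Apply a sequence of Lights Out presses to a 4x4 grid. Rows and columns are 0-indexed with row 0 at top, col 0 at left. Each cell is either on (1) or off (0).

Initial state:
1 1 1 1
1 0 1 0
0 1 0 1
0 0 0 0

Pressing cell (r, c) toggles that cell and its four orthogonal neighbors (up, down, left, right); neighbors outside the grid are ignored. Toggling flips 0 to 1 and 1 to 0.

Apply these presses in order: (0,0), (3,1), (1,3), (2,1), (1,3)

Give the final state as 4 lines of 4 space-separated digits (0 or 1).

After press 1 at (0,0):
0 0 1 1
0 0 1 0
0 1 0 1
0 0 0 0

After press 2 at (3,1):
0 0 1 1
0 0 1 0
0 0 0 1
1 1 1 0

After press 3 at (1,3):
0 0 1 0
0 0 0 1
0 0 0 0
1 1 1 0

After press 4 at (2,1):
0 0 1 0
0 1 0 1
1 1 1 0
1 0 1 0

After press 5 at (1,3):
0 0 1 1
0 1 1 0
1 1 1 1
1 0 1 0

Answer: 0 0 1 1
0 1 1 0
1 1 1 1
1 0 1 0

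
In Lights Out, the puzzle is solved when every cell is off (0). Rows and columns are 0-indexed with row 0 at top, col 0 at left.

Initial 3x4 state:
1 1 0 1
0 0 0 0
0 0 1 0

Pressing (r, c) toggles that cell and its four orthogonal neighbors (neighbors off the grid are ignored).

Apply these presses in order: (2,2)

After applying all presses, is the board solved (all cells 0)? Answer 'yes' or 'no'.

Answer: no

Derivation:
After press 1 at (2,2):
1 1 0 1
0 0 1 0
0 1 0 1

Lights still on: 6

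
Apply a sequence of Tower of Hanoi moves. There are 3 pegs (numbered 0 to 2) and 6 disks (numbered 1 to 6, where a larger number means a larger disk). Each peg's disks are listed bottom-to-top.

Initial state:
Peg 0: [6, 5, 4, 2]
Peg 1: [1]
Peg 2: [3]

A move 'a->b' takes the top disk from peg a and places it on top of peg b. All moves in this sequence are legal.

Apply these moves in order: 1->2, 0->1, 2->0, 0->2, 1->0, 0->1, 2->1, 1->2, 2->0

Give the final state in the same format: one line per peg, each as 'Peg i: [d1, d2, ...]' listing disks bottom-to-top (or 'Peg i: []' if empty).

Answer: Peg 0: [6, 5, 4, 1]
Peg 1: [2]
Peg 2: [3]

Derivation:
After move 1 (1->2):
Peg 0: [6, 5, 4, 2]
Peg 1: []
Peg 2: [3, 1]

After move 2 (0->1):
Peg 0: [6, 5, 4]
Peg 1: [2]
Peg 2: [3, 1]

After move 3 (2->0):
Peg 0: [6, 5, 4, 1]
Peg 1: [2]
Peg 2: [3]

After move 4 (0->2):
Peg 0: [6, 5, 4]
Peg 1: [2]
Peg 2: [3, 1]

After move 5 (1->0):
Peg 0: [6, 5, 4, 2]
Peg 1: []
Peg 2: [3, 1]

After move 6 (0->1):
Peg 0: [6, 5, 4]
Peg 1: [2]
Peg 2: [3, 1]

After move 7 (2->1):
Peg 0: [6, 5, 4]
Peg 1: [2, 1]
Peg 2: [3]

After move 8 (1->2):
Peg 0: [6, 5, 4]
Peg 1: [2]
Peg 2: [3, 1]

After move 9 (2->0):
Peg 0: [6, 5, 4, 1]
Peg 1: [2]
Peg 2: [3]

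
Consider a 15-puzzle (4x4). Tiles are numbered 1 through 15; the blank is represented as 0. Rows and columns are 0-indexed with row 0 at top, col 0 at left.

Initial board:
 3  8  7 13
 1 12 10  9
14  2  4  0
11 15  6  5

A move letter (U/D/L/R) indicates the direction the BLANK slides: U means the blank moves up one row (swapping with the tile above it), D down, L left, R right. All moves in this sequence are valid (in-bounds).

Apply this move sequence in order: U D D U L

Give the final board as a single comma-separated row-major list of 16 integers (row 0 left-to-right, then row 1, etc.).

Answer: 3, 8, 7, 13, 1, 12, 10, 9, 14, 2, 0, 4, 11, 15, 6, 5

Derivation:
After move 1 (U):
 3  8  7 13
 1 12 10  0
14  2  4  9
11 15  6  5

After move 2 (D):
 3  8  7 13
 1 12 10  9
14  2  4  0
11 15  6  5

After move 3 (D):
 3  8  7 13
 1 12 10  9
14  2  4  5
11 15  6  0

After move 4 (U):
 3  8  7 13
 1 12 10  9
14  2  4  0
11 15  6  5

After move 5 (L):
 3  8  7 13
 1 12 10  9
14  2  0  4
11 15  6  5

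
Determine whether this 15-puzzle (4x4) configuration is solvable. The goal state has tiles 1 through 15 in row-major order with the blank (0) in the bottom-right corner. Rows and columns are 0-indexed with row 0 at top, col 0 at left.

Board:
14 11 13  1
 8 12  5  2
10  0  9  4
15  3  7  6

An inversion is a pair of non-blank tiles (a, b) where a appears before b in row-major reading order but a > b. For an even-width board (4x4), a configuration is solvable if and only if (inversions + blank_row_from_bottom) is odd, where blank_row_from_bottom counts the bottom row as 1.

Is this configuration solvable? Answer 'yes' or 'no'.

Inversions: 65
Blank is in row 2 (0-indexed from top), which is row 2 counting from the bottom (bottom = 1).
65 + 2 = 67, which is odd, so the puzzle is solvable.

Answer: yes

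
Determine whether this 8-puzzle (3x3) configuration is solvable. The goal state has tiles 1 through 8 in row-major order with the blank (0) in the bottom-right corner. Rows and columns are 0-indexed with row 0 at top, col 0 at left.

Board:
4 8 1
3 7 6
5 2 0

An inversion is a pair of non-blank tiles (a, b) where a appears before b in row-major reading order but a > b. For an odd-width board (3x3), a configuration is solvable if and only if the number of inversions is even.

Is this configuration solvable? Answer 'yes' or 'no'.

Inversions (pairs i<j in row-major order where tile[i] > tile[j] > 0): 16
16 is even, so the puzzle is solvable.

Answer: yes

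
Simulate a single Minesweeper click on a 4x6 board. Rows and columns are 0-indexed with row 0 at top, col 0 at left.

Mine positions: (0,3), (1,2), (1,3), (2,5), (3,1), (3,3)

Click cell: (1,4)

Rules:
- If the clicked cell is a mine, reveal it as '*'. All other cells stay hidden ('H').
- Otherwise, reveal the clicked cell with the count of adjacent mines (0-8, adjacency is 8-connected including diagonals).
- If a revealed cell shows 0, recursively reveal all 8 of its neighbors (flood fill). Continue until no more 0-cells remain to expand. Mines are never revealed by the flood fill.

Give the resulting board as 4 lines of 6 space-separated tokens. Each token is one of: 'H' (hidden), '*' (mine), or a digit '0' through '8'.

H H H H H H
H H H H 3 H
H H H H H H
H H H H H H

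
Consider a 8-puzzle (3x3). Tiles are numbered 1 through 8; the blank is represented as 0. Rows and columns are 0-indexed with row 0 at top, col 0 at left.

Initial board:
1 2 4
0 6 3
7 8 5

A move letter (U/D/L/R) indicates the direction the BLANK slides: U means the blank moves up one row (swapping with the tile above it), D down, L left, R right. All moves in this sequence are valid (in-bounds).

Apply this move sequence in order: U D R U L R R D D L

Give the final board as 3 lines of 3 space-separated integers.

Answer: 1 4 3
6 2 5
7 0 8

Derivation:
After move 1 (U):
0 2 4
1 6 3
7 8 5

After move 2 (D):
1 2 4
0 6 3
7 8 5

After move 3 (R):
1 2 4
6 0 3
7 8 5

After move 4 (U):
1 0 4
6 2 3
7 8 5

After move 5 (L):
0 1 4
6 2 3
7 8 5

After move 6 (R):
1 0 4
6 2 3
7 8 5

After move 7 (R):
1 4 0
6 2 3
7 8 5

After move 8 (D):
1 4 3
6 2 0
7 8 5

After move 9 (D):
1 4 3
6 2 5
7 8 0

After move 10 (L):
1 4 3
6 2 5
7 0 8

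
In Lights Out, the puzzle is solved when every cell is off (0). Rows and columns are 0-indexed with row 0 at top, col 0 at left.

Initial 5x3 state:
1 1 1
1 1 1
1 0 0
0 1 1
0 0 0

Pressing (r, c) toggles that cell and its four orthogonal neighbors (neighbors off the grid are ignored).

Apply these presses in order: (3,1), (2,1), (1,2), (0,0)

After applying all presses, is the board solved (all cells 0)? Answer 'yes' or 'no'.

After press 1 at (3,1):
1 1 1
1 1 1
1 1 0
1 0 0
0 1 0

After press 2 at (2,1):
1 1 1
1 0 1
0 0 1
1 1 0
0 1 0

After press 3 at (1,2):
1 1 0
1 1 0
0 0 0
1 1 0
0 1 0

After press 4 at (0,0):
0 0 0
0 1 0
0 0 0
1 1 0
0 1 0

Lights still on: 4

Answer: no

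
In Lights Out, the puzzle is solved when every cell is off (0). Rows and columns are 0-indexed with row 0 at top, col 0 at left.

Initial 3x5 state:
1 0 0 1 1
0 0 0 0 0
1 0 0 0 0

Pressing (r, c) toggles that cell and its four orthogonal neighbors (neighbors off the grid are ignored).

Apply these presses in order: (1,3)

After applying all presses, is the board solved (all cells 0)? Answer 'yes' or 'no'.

After press 1 at (1,3):
1 0 0 0 1
0 0 1 1 1
1 0 0 1 0

Lights still on: 7

Answer: no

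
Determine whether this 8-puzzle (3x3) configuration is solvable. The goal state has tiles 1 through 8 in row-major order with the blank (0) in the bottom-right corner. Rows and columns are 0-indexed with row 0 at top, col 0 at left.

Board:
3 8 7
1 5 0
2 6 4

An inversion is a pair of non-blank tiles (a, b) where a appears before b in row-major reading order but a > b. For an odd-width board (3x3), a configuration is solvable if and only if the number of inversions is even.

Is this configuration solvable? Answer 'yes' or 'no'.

Answer: yes

Derivation:
Inversions (pairs i<j in row-major order where tile[i] > tile[j] > 0): 16
16 is even, so the puzzle is solvable.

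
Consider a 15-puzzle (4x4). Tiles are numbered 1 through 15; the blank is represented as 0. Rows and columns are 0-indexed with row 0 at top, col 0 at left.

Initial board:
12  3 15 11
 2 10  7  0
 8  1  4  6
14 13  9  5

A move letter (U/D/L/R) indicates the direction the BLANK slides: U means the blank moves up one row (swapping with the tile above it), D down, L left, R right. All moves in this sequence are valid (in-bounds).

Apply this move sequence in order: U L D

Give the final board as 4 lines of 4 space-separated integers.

After move 1 (U):
12  3 15  0
 2 10  7 11
 8  1  4  6
14 13  9  5

After move 2 (L):
12  3  0 15
 2 10  7 11
 8  1  4  6
14 13  9  5

After move 3 (D):
12  3  7 15
 2 10  0 11
 8  1  4  6
14 13  9  5

Answer: 12  3  7 15
 2 10  0 11
 8  1  4  6
14 13  9  5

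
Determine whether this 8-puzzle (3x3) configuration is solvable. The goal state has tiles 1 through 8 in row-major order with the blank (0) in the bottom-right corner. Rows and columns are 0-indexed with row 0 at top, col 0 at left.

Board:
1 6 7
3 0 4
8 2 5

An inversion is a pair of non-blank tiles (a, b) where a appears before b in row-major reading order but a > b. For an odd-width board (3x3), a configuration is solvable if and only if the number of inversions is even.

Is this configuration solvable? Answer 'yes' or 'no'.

Answer: yes

Derivation:
Inversions (pairs i<j in row-major order where tile[i] > tile[j] > 0): 12
12 is even, so the puzzle is solvable.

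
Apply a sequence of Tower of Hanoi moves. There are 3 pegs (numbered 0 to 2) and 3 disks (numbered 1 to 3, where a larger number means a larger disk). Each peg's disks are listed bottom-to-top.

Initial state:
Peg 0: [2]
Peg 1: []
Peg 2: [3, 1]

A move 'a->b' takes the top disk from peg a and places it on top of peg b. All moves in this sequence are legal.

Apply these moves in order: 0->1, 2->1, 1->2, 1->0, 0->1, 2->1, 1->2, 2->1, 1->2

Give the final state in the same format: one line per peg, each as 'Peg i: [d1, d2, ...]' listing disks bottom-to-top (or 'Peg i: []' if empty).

After move 1 (0->1):
Peg 0: []
Peg 1: [2]
Peg 2: [3, 1]

After move 2 (2->1):
Peg 0: []
Peg 1: [2, 1]
Peg 2: [3]

After move 3 (1->2):
Peg 0: []
Peg 1: [2]
Peg 2: [3, 1]

After move 4 (1->0):
Peg 0: [2]
Peg 1: []
Peg 2: [3, 1]

After move 5 (0->1):
Peg 0: []
Peg 1: [2]
Peg 2: [3, 1]

After move 6 (2->1):
Peg 0: []
Peg 1: [2, 1]
Peg 2: [3]

After move 7 (1->2):
Peg 0: []
Peg 1: [2]
Peg 2: [3, 1]

After move 8 (2->1):
Peg 0: []
Peg 1: [2, 1]
Peg 2: [3]

After move 9 (1->2):
Peg 0: []
Peg 1: [2]
Peg 2: [3, 1]

Answer: Peg 0: []
Peg 1: [2]
Peg 2: [3, 1]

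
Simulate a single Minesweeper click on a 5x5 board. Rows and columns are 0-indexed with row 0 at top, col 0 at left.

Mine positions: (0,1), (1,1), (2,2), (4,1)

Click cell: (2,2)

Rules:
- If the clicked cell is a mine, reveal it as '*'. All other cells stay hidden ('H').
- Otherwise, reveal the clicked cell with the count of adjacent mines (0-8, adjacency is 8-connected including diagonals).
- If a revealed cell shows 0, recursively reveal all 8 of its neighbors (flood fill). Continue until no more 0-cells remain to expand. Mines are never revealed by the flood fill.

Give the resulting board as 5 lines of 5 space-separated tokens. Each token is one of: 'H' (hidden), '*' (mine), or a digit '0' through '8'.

H H H H H
H H H H H
H H * H H
H H H H H
H H H H H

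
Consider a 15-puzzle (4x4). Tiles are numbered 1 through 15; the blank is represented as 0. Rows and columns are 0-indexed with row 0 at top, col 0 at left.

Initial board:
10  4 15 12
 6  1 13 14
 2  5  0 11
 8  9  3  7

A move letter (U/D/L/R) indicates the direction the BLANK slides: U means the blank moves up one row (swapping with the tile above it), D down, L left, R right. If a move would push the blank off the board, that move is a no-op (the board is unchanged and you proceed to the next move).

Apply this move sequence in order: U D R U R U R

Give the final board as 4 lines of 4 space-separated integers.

Answer: 10  4 15  0
 6  1 13 12
 2  5 11 14
 8  9  3  7

Derivation:
After move 1 (U):
10  4 15 12
 6  1  0 14
 2  5 13 11
 8  9  3  7

After move 2 (D):
10  4 15 12
 6  1 13 14
 2  5  0 11
 8  9  3  7

After move 3 (R):
10  4 15 12
 6  1 13 14
 2  5 11  0
 8  9  3  7

After move 4 (U):
10  4 15 12
 6  1 13  0
 2  5 11 14
 8  9  3  7

After move 5 (R):
10  4 15 12
 6  1 13  0
 2  5 11 14
 8  9  3  7

After move 6 (U):
10  4 15  0
 6  1 13 12
 2  5 11 14
 8  9  3  7

After move 7 (R):
10  4 15  0
 6  1 13 12
 2  5 11 14
 8  9  3  7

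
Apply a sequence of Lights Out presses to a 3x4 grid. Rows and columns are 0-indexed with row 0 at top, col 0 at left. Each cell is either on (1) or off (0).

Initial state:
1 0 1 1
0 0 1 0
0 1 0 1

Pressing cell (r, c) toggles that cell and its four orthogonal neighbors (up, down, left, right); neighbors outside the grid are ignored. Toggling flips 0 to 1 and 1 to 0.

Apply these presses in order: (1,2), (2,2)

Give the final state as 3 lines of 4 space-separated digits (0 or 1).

After press 1 at (1,2):
1 0 0 1
0 1 0 1
0 1 1 1

After press 2 at (2,2):
1 0 0 1
0 1 1 1
0 0 0 0

Answer: 1 0 0 1
0 1 1 1
0 0 0 0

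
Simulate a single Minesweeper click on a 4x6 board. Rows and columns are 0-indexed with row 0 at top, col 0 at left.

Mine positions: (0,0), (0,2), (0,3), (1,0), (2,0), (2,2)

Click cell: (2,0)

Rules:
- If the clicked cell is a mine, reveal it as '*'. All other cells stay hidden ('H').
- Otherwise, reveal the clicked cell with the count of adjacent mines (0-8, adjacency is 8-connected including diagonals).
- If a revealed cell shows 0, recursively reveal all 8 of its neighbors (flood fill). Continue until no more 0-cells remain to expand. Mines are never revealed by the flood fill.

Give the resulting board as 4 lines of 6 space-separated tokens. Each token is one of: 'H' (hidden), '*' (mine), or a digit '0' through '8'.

H H H H H H
H H H H H H
* H H H H H
H H H H H H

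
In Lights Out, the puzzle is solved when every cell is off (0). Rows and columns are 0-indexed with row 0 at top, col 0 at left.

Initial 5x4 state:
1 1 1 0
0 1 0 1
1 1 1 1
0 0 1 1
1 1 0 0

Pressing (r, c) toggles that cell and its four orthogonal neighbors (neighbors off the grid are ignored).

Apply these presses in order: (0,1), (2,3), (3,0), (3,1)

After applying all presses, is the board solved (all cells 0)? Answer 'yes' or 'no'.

Answer: yes

Derivation:
After press 1 at (0,1):
0 0 0 0
0 0 0 1
1 1 1 1
0 0 1 1
1 1 0 0

After press 2 at (2,3):
0 0 0 0
0 0 0 0
1 1 0 0
0 0 1 0
1 1 0 0

After press 3 at (3,0):
0 0 0 0
0 0 0 0
0 1 0 0
1 1 1 0
0 1 0 0

After press 4 at (3,1):
0 0 0 0
0 0 0 0
0 0 0 0
0 0 0 0
0 0 0 0

Lights still on: 0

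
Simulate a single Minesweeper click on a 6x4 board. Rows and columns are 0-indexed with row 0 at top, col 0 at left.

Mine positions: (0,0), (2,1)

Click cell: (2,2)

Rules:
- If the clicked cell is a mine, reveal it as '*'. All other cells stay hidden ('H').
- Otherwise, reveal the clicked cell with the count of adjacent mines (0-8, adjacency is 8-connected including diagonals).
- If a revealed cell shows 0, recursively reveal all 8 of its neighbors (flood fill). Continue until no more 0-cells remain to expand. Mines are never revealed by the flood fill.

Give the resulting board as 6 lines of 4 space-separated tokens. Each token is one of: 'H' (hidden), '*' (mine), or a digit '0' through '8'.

H H H H
H H H H
H H 1 H
H H H H
H H H H
H H H H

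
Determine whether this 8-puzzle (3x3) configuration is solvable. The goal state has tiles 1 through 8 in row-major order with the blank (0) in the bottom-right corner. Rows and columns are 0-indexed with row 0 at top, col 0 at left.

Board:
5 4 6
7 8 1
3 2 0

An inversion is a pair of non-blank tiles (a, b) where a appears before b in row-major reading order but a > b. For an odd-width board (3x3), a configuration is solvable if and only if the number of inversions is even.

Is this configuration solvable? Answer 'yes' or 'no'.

Answer: no

Derivation:
Inversions (pairs i<j in row-major order where tile[i] > tile[j] > 0): 17
17 is odd, so the puzzle is not solvable.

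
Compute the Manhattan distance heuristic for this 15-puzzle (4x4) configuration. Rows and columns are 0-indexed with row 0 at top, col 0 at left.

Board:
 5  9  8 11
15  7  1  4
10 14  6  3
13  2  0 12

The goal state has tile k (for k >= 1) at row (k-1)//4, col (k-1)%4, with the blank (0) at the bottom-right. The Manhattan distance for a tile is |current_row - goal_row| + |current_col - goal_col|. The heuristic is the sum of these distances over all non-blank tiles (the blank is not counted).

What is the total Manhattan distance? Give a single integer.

Answer: 29

Derivation:
Tile 5: (0,0)->(1,0) = 1
Tile 9: (0,1)->(2,0) = 3
Tile 8: (0,2)->(1,3) = 2
Tile 11: (0,3)->(2,2) = 3
Tile 15: (1,0)->(3,2) = 4
Tile 7: (1,1)->(1,2) = 1
Tile 1: (1,2)->(0,0) = 3
Tile 4: (1,3)->(0,3) = 1
Tile 10: (2,0)->(2,1) = 1
Tile 14: (2,1)->(3,1) = 1
Tile 6: (2,2)->(1,1) = 2
Tile 3: (2,3)->(0,2) = 3
Tile 13: (3,0)->(3,0) = 0
Tile 2: (3,1)->(0,1) = 3
Tile 12: (3,3)->(2,3) = 1
Sum: 1 + 3 + 2 + 3 + 4 + 1 + 3 + 1 + 1 + 1 + 2 + 3 + 0 + 3 + 1 = 29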